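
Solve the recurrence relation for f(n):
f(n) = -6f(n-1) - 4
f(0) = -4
First-order linear non-homogeneous.
Homogeneous solution: f_h(n) = A·(-6)^n.
Try constant particular solution f_p = K: K = -6K - 4 ⇒ K = - \frac{4}{7}.
General: f(n) = A·(-6)^n - \frac{4}{7}.
Apply f(0) = -4: A - \frac{4}{7} = -4 ⇒ A = - \frac{24}{7}.
So f(n) = - \frac{24 \left(-6\right)^{n}}{7} - \frac{4}{7}.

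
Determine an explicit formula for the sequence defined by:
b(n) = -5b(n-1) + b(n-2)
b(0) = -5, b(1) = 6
Characteristic equation: x² + 5x - 1 = 0.
Discriminant Δ = (-5)² + 4·(1) = 29.
Roots r₁,₂ = (-5 ± √29)/2, so r₁ = - \frac{5}{2} + \frac{\sqrt{29}}{2}, r₂ = - \frac{\sqrt{29}}{2} - \frac{5}{2}.
General solution: b(n) = A·r₁^n + B·r₂^n.
From the initial conditions, A + B = -5 and r₁A + r₂B = 6.
Since r₁ - r₂ = √29: A = (6 - (-5)r₂)/√29 = - \frac{5}{2} - \frac{13 \sqrt{29}}{58}, and B = -5 - A = - \frac{5}{2} + \frac{13 \sqrt{29}}{58}.
So b(n) = \left(- \frac{5}{2} - \frac{13 \sqrt{29}}{58}\right)\left(- \frac{5}{2} + \frac{\sqrt{29}}{2}\right)^n + \left(- \frac{5}{2} + \frac{13 \sqrt{29}}{58}\right)\left(- \frac{\sqrt{29}}{2} - \frac{5}{2}\right)^n.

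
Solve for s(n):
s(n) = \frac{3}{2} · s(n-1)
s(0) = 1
Pure geometric recurrence with ratio \frac{3}{2}.
By induction s(n) = s(0) · (\frac{3}{2})^n = \left(\frac{3}{2}\right)^{n}.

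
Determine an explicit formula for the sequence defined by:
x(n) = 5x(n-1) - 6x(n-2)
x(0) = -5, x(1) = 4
Characteristic equation: x² - 5x + 6 = 0, which factors as (x - (3))(x - (2)) = 0.
Roots r₁ = 3, r₂ = 2 (distinct).
General solution: x(n) = A·(3)^n + B·(2)^n.
From x(0) = -5: A + B = -5.
From x(1) = 4: 3A + 2B = 4.
Solving: A = 14, B = -19.
So x(n) = - 19 \cdot 2^{n} + 14 \cdot 3^{n}.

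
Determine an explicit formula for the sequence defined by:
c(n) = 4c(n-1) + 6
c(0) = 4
First-order linear non-homogeneous.
Homogeneous solution: c_h(n) = A·(4)^n.
Try constant particular solution c_p = K: K = 4K + 6 ⇒ K = -2.
General: c(n) = A·(4)^n - 2.
Apply c(0) = 4: A - 2 = 4 ⇒ A = 6.
So c(n) = 6 \cdot 4^{n} - 2.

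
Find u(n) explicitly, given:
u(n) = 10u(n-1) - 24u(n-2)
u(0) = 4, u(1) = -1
Characteristic equation: x² - 10x + 24 = 0, which factors as (x - (6))(x - (4)) = 0.
Roots r₁ = 6, r₂ = 4 (distinct).
General solution: u(n) = A·(6)^n + B·(4)^n.
From u(0) = 4: A + B = 4.
From u(1) = -1: 6A + 4B = -1.
Solving: A = - \frac{17}{2}, B = \frac{25}{2}.
So u(n) = \frac{25 \cdot 4^{n}}{2} - \frac{17 \cdot 6^{n}}{2}.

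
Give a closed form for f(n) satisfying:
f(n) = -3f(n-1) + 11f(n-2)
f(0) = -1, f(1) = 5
Characteristic equation: x² + 3x - 11 = 0.
Discriminant Δ = (-3)² + 4·(11) = 53.
Roots r₁,₂ = (-3 ± √53)/2, so r₁ = - \frac{3}{2} + \frac{\sqrt{53}}{2}, r₂ = - \frac{\sqrt{53}}{2} - \frac{3}{2}.
General solution: f(n) = A·r₁^n + B·r₂^n.
From the initial conditions, A + B = -1 and r₁A + r₂B = 5.
Since r₁ - r₂ = √53: A = (5 - (-1)r₂)/√53 = - \frac{1}{2} + \frac{7 \sqrt{53}}{106}, and B = -1 - A = - \frac{1}{2} - \frac{7 \sqrt{53}}{106}.
So f(n) = \left(- \frac{1}{2} + \frac{7 \sqrt{53}}{106}\right)\left(- \frac{3}{2} + \frac{\sqrt{53}}{2}\right)^n + \left(- \frac{1}{2} - \frac{7 \sqrt{53}}{106}\right)\left(- \frac{\sqrt{53}}{2} - \frac{3}{2}\right)^n.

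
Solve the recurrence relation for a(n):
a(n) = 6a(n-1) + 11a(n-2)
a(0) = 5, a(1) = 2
Characteristic equation: x² - 6x - 11 = 0.
Discriminant Δ = (6)² + 4·(11) = 80.
Roots r₁,₂ = (6 ± √80)/2, so r₁ = 3 + 2 \sqrt{5}, r₂ = 3 - 2 \sqrt{5}.
General solution: a(n) = A·r₁^n + B·r₂^n.
From the initial conditions, A + B = 5 and r₁A + r₂B = 2.
Since r₁ - r₂ = √80: A = (2 - (5)r₂)/√80 = \frac{5}{2} - \frac{13 \sqrt{5}}{20}, and B = 5 - A = \frac{13 \sqrt{5}}{20} + \frac{5}{2}.
So a(n) = \left(\frac{5}{2} - \frac{13 \sqrt{5}}{20}\right)\left(3 + 2 \sqrt{5}\right)^n + \left(\frac{13 \sqrt{5}}{20} + \frac{5}{2}\right)\left(3 - 2 \sqrt{5}\right)^n.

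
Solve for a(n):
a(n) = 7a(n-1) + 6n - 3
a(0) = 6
First-order linear with linear forcing.
Homogeneous solution: a_h(n) = A·(7)^n.
Try particular a_p(n) = pn + q. Substituting:
  pn + q = 7(p(n-1) + q) + 6n - 3.
Matching the n-coefficient: p = 7p + 6 ⇒ p = -1.
Matching constants: q = -7p + 7q - 3 ⇒ q = - \frac{2}{3}.
General: a(n) = A·(7)^n - n - \frac{2}{3}.
Apply a(0) = 6: A - \frac{2}{3} = 6 ⇒ A = \frac{20}{3}.
So a(n) = \frac{20 \cdot 7^{n}}{3} - n - \frac{2}{3}.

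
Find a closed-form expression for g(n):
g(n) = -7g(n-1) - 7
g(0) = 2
First-order linear non-homogeneous.
Homogeneous solution: g_h(n) = A·(-7)^n.
Try constant particular solution g_p = K: K = -7K - 7 ⇒ K = - \frac{7}{8}.
General: g(n) = A·(-7)^n - \frac{7}{8}.
Apply g(0) = 2: A - \frac{7}{8} = 2 ⇒ A = \frac{23}{8}.
So g(n) = \frac{23 \left(-7\right)^{n}}{8} - \frac{7}{8}.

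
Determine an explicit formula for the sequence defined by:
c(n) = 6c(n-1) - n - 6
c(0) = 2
First-order linear with linear forcing.
Homogeneous solution: c_h(n) = A·(6)^n.
Try particular c_p(n) = pn + q. Substituting:
  pn + q = 6(p(n-1) + q) - n - 6.
Matching the n-coefficient: p = 6p - 1 ⇒ p = \frac{1}{5}.
Matching constants: q = -6p + 6q - 6 ⇒ q = \frac{36}{25}.
General: c(n) = A·(6)^n + \frac{n}{5} + \frac{36}{25}.
Apply c(0) = 2: A + \frac{36}{25} = 2 ⇒ A = \frac{14}{25}.
So c(n) = \frac{14 \cdot 6^{n}}{25} + \frac{n}{5} + \frac{36}{25}.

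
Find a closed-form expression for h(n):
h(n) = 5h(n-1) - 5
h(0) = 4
First-order linear non-homogeneous.
Homogeneous solution: h_h(n) = A·(5)^n.
Try constant particular solution h_p = K: K = 5K - 5 ⇒ K = \frac{5}{4}.
General: h(n) = A·(5)^n + \frac{5}{4}.
Apply h(0) = 4: A + \frac{5}{4} = 4 ⇒ A = \frac{11}{4}.
So h(n) = \frac{11 \cdot 5^{n}}{4} + \frac{5}{4}.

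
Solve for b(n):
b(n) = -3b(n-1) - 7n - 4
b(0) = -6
First-order linear with linear forcing.
Homogeneous solution: b_h(n) = A·(-3)^n.
Try particular b_p(n) = pn + q. Substituting:
  pn + q = -3(p(n-1) + q) - 7n - 4.
Matching the n-coefficient: p = -3p - 7 ⇒ p = - \frac{7}{4}.
Matching constants: q = 3p - 3q - 4 ⇒ q = - \frac{37}{16}.
General: b(n) = A·(-3)^n - \frac{7 n}{4} - \frac{37}{16}.
Apply b(0) = -6: A - \frac{37}{16} = -6 ⇒ A = - \frac{59}{16}.
So b(n) = - \frac{59 \left(-3\right)^{n}}{16} - \frac{7 n}{4} - \frac{37}{16}.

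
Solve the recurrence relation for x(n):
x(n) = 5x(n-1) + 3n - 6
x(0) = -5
First-order linear with linear forcing.
Homogeneous solution: x_h(n) = A·(5)^n.
Try particular x_p(n) = pn + q. Substituting:
  pn + q = 5(p(n-1) + q) + 3n - 6.
Matching the n-coefficient: p = 5p + 3 ⇒ p = - \frac{3}{4}.
Matching constants: q = -5p + 5q - 6 ⇒ q = \frac{9}{16}.
General: x(n) = A·(5)^n - \frac{3 n}{4} + \frac{9}{16}.
Apply x(0) = -5: A + \frac{9}{16} = -5 ⇒ A = - \frac{89}{16}.
So x(n) = - \frac{89 \cdot 5^{n}}{16} - \frac{3 n}{4} + \frac{9}{16}.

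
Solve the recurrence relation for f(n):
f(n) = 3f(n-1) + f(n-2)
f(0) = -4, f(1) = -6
Characteristic equation: x² - 3x - 1 = 0.
Discriminant Δ = (3)² + 4·(1) = 13.
Roots r₁,₂ = (3 ± √13)/2, so r₁ = \frac{3}{2} + \frac{\sqrt{13}}{2}, r₂ = \frac{3}{2} - \frac{\sqrt{13}}{2}.
General solution: f(n) = A·r₁^n + B·r₂^n.
From the initial conditions, A + B = -4 and r₁A + r₂B = -6.
Since r₁ - r₂ = √13: A = (-6 - (-4)r₂)/√13 = -2, and B = -4 - A = -2.
So f(n) = \left(-2\right)\left(\frac{3}{2} + \frac{\sqrt{13}}{2}\right)^n + \left(-2\right)\left(\frac{3}{2} - \frac{\sqrt{13}}{2}\right)^n.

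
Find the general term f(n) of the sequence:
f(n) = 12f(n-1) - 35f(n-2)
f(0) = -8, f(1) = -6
Characteristic equation: x² - 12x + 35 = 0, which factors as (x - (7))(x - (5)) = 0.
Roots r₁ = 7, r₂ = 5 (distinct).
General solution: f(n) = A·(7)^n + B·(5)^n.
From f(0) = -8: A + B = -8.
From f(1) = -6: 7A + 5B = -6.
Solving: A = 17, B = -25.
So f(n) = - 25 \cdot 5^{n} + 17 \cdot 7^{n}.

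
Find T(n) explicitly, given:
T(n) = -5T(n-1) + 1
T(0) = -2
First-order linear non-homogeneous.
Homogeneous solution: T_h(n) = A·(-5)^n.
Try constant particular solution T_p = K: K = -5K + 1 ⇒ K = \frac{1}{6}.
General: T(n) = A·(-5)^n + \frac{1}{6}.
Apply T(0) = -2: A + \frac{1}{6} = -2 ⇒ A = - \frac{13}{6}.
So T(n) = \frac{1}{6} - \frac{13 \left(-5\right)^{n}}{6}.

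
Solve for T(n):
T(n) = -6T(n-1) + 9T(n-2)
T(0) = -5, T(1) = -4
Characteristic equation: x² + 6x - 9 = 0.
Discriminant Δ = (-6)² + 4·(9) = 72.
Roots r₁,₂ = (-6 ± √72)/2, so r₁ = -3 + 3 \sqrt{2}, r₂ = - 3 \sqrt{2} - 3.
General solution: T(n) = A·r₁^n + B·r₂^n.
From the initial conditions, A + B = -5 and r₁A + r₂B = -4.
Since r₁ - r₂ = √72: A = (-4 - (-5)r₂)/√72 = - \frac{5}{2} - \frac{19 \sqrt{2}}{12}, and B = -5 - A = - \frac{5}{2} + \frac{19 \sqrt{2}}{12}.
So T(n) = \left(- \frac{5}{2} - \frac{19 \sqrt{2}}{12}\right)\left(-3 + 3 \sqrt{2}\right)^n + \left(- \frac{5}{2} + \frac{19 \sqrt{2}}{12}\right)\left(- 3 \sqrt{2} - 3\right)^n.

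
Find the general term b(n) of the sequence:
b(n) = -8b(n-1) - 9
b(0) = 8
First-order linear non-homogeneous.
Homogeneous solution: b_h(n) = A·(-8)^n.
Try constant particular solution b_p = K: K = -8K - 9 ⇒ K = -1.
General: b(n) = A·(-8)^n - 1.
Apply b(0) = 8: A - 1 = 8 ⇒ A = 9.
So b(n) = 9 \left(-8\right)^{n} - 1.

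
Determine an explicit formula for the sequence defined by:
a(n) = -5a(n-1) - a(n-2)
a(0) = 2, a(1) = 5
Characteristic equation: x² + 5x + 1 = 0.
Discriminant Δ = (-5)² + 4·(-1) = 21.
Roots r₁,₂ = (-5 ± √21)/2, so r₁ = - \frac{5}{2} + \frac{\sqrt{21}}{2}, r₂ = - \frac{5}{2} - \frac{\sqrt{21}}{2}.
General solution: a(n) = A·r₁^n + B·r₂^n.
From the initial conditions, A + B = 2 and r₁A + r₂B = 5.
Since r₁ - r₂ = √21: A = (5 - (2)r₂)/√21 = 1 + \frac{10 \sqrt{21}}{21}, and B = 2 - A = 1 - \frac{10 \sqrt{21}}{21}.
So a(n) = \left(1 + \frac{10 \sqrt{21}}{21}\right)\left(- \frac{5}{2} + \frac{\sqrt{21}}{2}\right)^n + \left(1 - \frac{10 \sqrt{21}}{21}\right)\left(- \frac{5}{2} - \frac{\sqrt{21}}{2}\right)^n.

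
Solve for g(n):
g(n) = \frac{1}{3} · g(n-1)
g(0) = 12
Pure geometric recurrence with ratio \frac{1}{3}.
By induction g(n) = g(0) · (\frac{1}{3})^n = 12 \cdot 3^{- n}.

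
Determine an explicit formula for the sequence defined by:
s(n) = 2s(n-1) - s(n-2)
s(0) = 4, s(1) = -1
Characteristic equation: x² - 2x + 1 = 0, which is (x - (1))².
Repeated root r = 1.
General solution: s(n) = (A + Bn)·(1)^n.
From s(0) = 4: A = 4.
From s(1) = -1: (A + B)·(1) = -1 ⇒ B = -5.
So s(n) = \left(4 - 5 n\right) \cdot (1)^n.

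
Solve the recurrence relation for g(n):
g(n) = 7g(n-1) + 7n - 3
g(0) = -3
First-order linear with linear forcing.
Homogeneous solution: g_h(n) = A·(7)^n.
Try particular g_p(n) = pn + q. Substituting:
  pn + q = 7(p(n-1) + q) + 7n - 3.
Matching the n-coefficient: p = 7p + 7 ⇒ p = - \frac{7}{6}.
Matching constants: q = -7p + 7q - 3 ⇒ q = - \frac{31}{36}.
General: g(n) = A·(7)^n - \frac{7 n}{6} - \frac{31}{36}.
Apply g(0) = -3: A - \frac{31}{36} = -3 ⇒ A = - \frac{77}{36}.
So g(n) = - \frac{77 \cdot 7^{n}}{36} - \frac{7 n}{6} - \frac{31}{36}.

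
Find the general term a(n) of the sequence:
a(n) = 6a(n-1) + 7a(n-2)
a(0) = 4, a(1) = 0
Characteristic equation: x² - 6x - 7 = 0, which factors as (x - (-1))(x - (7)) = 0.
Roots r₁ = -1, r₂ = 7 (distinct).
General solution: a(n) = A·(-1)^n + B·(7)^n.
From a(0) = 4: A + B = 4.
From a(1) = 0: -A + 7B = 0.
Solving: A = \frac{7}{2}, B = \frac{1}{2}.
So a(n) = \frac{7 \left(-1\right)^{n}}{2} + \frac{7^{n}}{2}.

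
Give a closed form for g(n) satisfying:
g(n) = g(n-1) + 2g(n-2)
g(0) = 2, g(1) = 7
Characteristic equation: x² - x - 2 = 0, which factors as (x - (2))(x - (-1)) = 0.
Roots r₁ = 2, r₂ = -1 (distinct).
General solution: g(n) = A·(2)^n + B·(-1)^n.
From g(0) = 2: A + B = 2.
From g(1) = 7: 2A - B = 7.
Solving: A = 3, B = -1.
So g(n) = - \left(-1\right)^{n} + 3 \cdot 2^{n}.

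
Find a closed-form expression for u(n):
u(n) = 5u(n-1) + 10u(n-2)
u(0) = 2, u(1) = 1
Characteristic equation: x² - 5x - 10 = 0.
Discriminant Δ = (5)² + 4·(10) = 65.
Roots r₁,₂ = (5 ± √65)/2, so r₁ = \frac{5}{2} + \frac{\sqrt{65}}{2}, r₂ = \frac{5}{2} - \frac{\sqrt{65}}{2}.
General solution: u(n) = A·r₁^n + B·r₂^n.
From the initial conditions, A + B = 2 and r₁A + r₂B = 1.
Since r₁ - r₂ = √65: A = (1 - (2)r₂)/√65 = 1 - \frac{4 \sqrt{65}}{65}, and B = 2 - A = \frac{4 \sqrt{65}}{65} + 1.
So u(n) = \left(1 - \frac{4 \sqrt{65}}{65}\right)\left(\frac{5}{2} + \frac{\sqrt{65}}{2}\right)^n + \left(\frac{4 \sqrt{65}}{65} + 1\right)\left(\frac{5}{2} - \frac{\sqrt{65}}{2}\right)^n.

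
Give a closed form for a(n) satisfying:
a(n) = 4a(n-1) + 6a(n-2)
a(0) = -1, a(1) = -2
Characteristic equation: x² - 4x - 6 = 0.
Discriminant Δ = (4)² + 4·(6) = 40.
Roots r₁,₂ = (4 ± √40)/2, so r₁ = 2 + \sqrt{10}, r₂ = 2 - \sqrt{10}.
General solution: a(n) = A·r₁^n + B·r₂^n.
From the initial conditions, A + B = -1 and r₁A + r₂B = -2.
Since r₁ - r₂ = √40: A = (-2 - (-1)r₂)/√40 = - \frac{1}{2}, and B = -1 - A = - \frac{1}{2}.
So a(n) = \left(- \frac{1}{2}\right)\left(2 + \sqrt{10}\right)^n + \left(- \frac{1}{2}\right)\left(2 - \sqrt{10}\right)^n.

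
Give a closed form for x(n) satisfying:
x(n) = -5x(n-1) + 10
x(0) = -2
First-order linear non-homogeneous.
Homogeneous solution: x_h(n) = A·(-5)^n.
Try constant particular solution x_p = K: K = -5K + 10 ⇒ K = \frac{5}{3}.
General: x(n) = A·(-5)^n + \frac{5}{3}.
Apply x(0) = -2: A + \frac{5}{3} = -2 ⇒ A = - \frac{11}{3}.
So x(n) = \frac{5}{3} - \frac{11 \left(-5\right)^{n}}{3}.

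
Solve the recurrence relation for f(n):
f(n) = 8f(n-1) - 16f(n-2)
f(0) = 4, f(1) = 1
Characteristic equation: x² - 8x + 16 = 0, which is (x - (4))².
Repeated root r = 4.
General solution: f(n) = (A + Bn)·(4)^n.
From f(0) = 4: A = 4.
From f(1) = 1: (A + B)·(4) = 1 ⇒ B = - \frac{15}{4}.
So f(n) = \left(4 - \frac{15 n}{4}\right) \cdot (4)^n.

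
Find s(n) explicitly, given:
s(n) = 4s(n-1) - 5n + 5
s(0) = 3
First-order linear with linear forcing.
Homogeneous solution: s_h(n) = A·(4)^n.
Try particular s_p(n) = pn + q. Substituting:
  pn + q = 4(p(n-1) + q) - 5n + 5.
Matching the n-coefficient: p = 4p - 5 ⇒ p = \frac{5}{3}.
Matching constants: q = -4p + 4q + 5 ⇒ q = \frac{5}{9}.
General: s(n) = A·(4)^n + \frac{5 n}{3} + \frac{5}{9}.
Apply s(0) = 3: A + \frac{5}{9} = 3 ⇒ A = \frac{22}{9}.
So s(n) = \frac{22 \cdot 4^{n}}{9} + \frac{5 n}{3} + \frac{5}{9}.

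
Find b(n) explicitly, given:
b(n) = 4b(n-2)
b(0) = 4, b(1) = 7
Characteristic equation: x² - 4 = 0, which factors as (x - (2))(x - (-2)) = 0.
Roots r₁ = 2, r₂ = -2 (distinct).
General solution: b(n) = A·(2)^n + B·(-2)^n.
From b(0) = 4: A + B = 4.
From b(1) = 7: 2A - 2B = 7.
Solving: A = \frac{15}{4}, B = \frac{1}{4}.
So b(n) = \frac{\left(-2\right)^{n}}{4} + \frac{15 \cdot 2^{n}}{4}.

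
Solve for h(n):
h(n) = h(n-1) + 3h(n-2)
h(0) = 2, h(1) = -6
Characteristic equation: x² - x - 3 = 0.
Discriminant Δ = (1)² + 4·(3) = 13.
Roots r₁,₂ = (1 ± √13)/2, so r₁ = \frac{1}{2} + \frac{\sqrt{13}}{2}, r₂ = \frac{1}{2} - \frac{\sqrt{13}}{2}.
General solution: h(n) = A·r₁^n + B·r₂^n.
From the initial conditions, A + B = 2 and r₁A + r₂B = -6.
Since r₁ - r₂ = √13: A = (-6 - (2)r₂)/√13 = 1 - \frac{7 \sqrt{13}}{13}, and B = 2 - A = 1 + \frac{7 \sqrt{13}}{13}.
So h(n) = \left(1 - \frac{7 \sqrt{13}}{13}\right)\left(\frac{1}{2} + \frac{\sqrt{13}}{2}\right)^n + \left(1 + \frac{7 \sqrt{13}}{13}\right)\left(\frac{1}{2} - \frac{\sqrt{13}}{2}\right)^n.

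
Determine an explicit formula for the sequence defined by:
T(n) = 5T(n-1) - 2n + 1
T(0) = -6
First-order linear with linear forcing.
Homogeneous solution: T_h(n) = A·(5)^n.
Try particular T_p(n) = pn + q. Substituting:
  pn + q = 5(p(n-1) + q) - 2n + 1.
Matching the n-coefficient: p = 5p - 2 ⇒ p = \frac{1}{2}.
Matching constants: q = -5p + 5q + 1 ⇒ q = \frac{3}{8}.
General: T(n) = A·(5)^n + \frac{n}{2} + \frac{3}{8}.
Apply T(0) = -6: A + \frac{3}{8} = -6 ⇒ A = - \frac{51}{8}.
So T(n) = - \frac{51 \cdot 5^{n}}{8} + \frac{n}{2} + \frac{3}{8}.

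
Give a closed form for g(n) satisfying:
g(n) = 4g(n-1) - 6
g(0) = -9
First-order linear non-homogeneous.
Homogeneous solution: g_h(n) = A·(4)^n.
Try constant particular solution g_p = K: K = 4K - 6 ⇒ K = 2.
General: g(n) = A·(4)^n + 2.
Apply g(0) = -9: A + 2 = -9 ⇒ A = -11.
So g(n) = 2 - 11 \cdot 4^{n}.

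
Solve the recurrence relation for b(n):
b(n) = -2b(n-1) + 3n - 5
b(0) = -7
First-order linear with linear forcing.
Homogeneous solution: b_h(n) = A·(-2)^n.
Try particular b_p(n) = pn + q. Substituting:
  pn + q = -2(p(n-1) + q) + 3n - 5.
Matching the n-coefficient: p = -2p + 3 ⇒ p = 1.
Matching constants: q = 2p - 2q - 5 ⇒ q = -1.
General: b(n) = A·(-2)^n + n - 1.
Apply b(0) = -7: A - 1 = -7 ⇒ A = -6.
So b(n) = - 6 \left(-2\right)^{n} + n - 1.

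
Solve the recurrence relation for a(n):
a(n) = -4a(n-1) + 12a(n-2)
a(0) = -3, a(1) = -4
Characteristic equation: x² + 4x - 12 = 0, which factors as (x - (2))(x - (-6)) = 0.
Roots r₁ = 2, r₂ = -6 (distinct).
General solution: a(n) = A·(2)^n + B·(-6)^n.
From a(0) = -3: A + B = -3.
From a(1) = -4: 2A - 6B = -4.
Solving: A = - \frac{11}{4}, B = - \frac{1}{4}.
So a(n) = - \frac{\left(-6\right)^{n}}{4} - \frac{11 \cdot 2^{n}}{4}.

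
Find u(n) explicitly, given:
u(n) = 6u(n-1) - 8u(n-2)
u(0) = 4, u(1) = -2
Characteristic equation: x² - 6x + 8 = 0, which factors as (x - (4))(x - (2)) = 0.
Roots r₁ = 4, r₂ = 2 (distinct).
General solution: u(n) = A·(4)^n + B·(2)^n.
From u(0) = 4: A + B = 4.
From u(1) = -2: 4A + 2B = -2.
Solving: A = -5, B = 9.
So u(n) = 9 \cdot 2^{n} - 5 \cdot 4^{n}.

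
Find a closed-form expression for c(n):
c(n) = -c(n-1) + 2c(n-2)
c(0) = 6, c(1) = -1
Characteristic equation: x² + x - 2 = 0, which factors as (x - (-2))(x - (1)) = 0.
Roots r₁ = -2, r₂ = 1 (distinct).
General solution: c(n) = A·(-2)^n + B·(1)^n.
From c(0) = 6: A + B = 6.
From c(1) = -1: -2A + B = -1.
Solving: A = \frac{7}{3}, B = \frac{11}{3}.
So c(n) = \frac{7 \left(-2\right)^{n}}{3} + \frac{11}{3}.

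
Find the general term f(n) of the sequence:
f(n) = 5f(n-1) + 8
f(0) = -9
First-order linear non-homogeneous.
Homogeneous solution: f_h(n) = A·(5)^n.
Try constant particular solution f_p = K: K = 5K + 8 ⇒ K = -2.
General: f(n) = A·(5)^n - 2.
Apply f(0) = -9: A - 2 = -9 ⇒ A = -7.
So f(n) = - 7 \cdot 5^{n} - 2.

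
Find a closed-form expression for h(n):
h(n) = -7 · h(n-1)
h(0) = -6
Pure geometric recurrence with ratio -7.
By induction h(n) = h(0) · (-7)^n = - 6 \left(-7\right)^{n}.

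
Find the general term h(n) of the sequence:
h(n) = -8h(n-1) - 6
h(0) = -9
First-order linear non-homogeneous.
Homogeneous solution: h_h(n) = A·(-8)^n.
Try constant particular solution h_p = K: K = -8K - 6 ⇒ K = - \frac{2}{3}.
General: h(n) = A·(-8)^n - \frac{2}{3}.
Apply h(0) = -9: A - \frac{2}{3} = -9 ⇒ A = - \frac{25}{3}.
So h(n) = - \frac{25 \left(-8\right)^{n}}{3} - \frac{2}{3}.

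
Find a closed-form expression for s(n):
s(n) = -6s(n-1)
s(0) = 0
This is a homogeneous first-order recurrence with ratio -6.
By induction s(n) = s(0) · (-6)^n = 0.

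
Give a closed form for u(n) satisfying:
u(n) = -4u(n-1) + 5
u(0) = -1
First-order linear non-homogeneous.
Homogeneous solution: u_h(n) = A·(-4)^n.
Try constant particular solution u_p = K: K = -4K + 5 ⇒ K = 1.
General: u(n) = A·(-4)^n + 1.
Apply u(0) = -1: A + 1 = -1 ⇒ A = -2.
So u(n) = 1 - 2 \left(-4\right)^{n}.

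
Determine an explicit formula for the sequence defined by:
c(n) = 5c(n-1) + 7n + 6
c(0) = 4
First-order linear with linear forcing.
Homogeneous solution: c_h(n) = A·(5)^n.
Try particular c_p(n) = pn + q. Substituting:
  pn + q = 5(p(n-1) + q) + 7n + 6.
Matching the n-coefficient: p = 5p + 7 ⇒ p = - \frac{7}{4}.
Matching constants: q = -5p + 5q + 6 ⇒ q = - \frac{59}{16}.
General: c(n) = A·(5)^n - \frac{7 n}{4} - \frac{59}{16}.
Apply c(0) = 4: A - \frac{59}{16} = 4 ⇒ A = \frac{123}{16}.
So c(n) = \frac{123 \cdot 5^{n}}{16} - \frac{7 n}{4} - \frac{59}{16}.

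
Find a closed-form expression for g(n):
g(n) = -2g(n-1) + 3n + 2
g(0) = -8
First-order linear with linear forcing.
Homogeneous solution: g_h(n) = A·(-2)^n.
Try particular g_p(n) = pn + q. Substituting:
  pn + q = -2(p(n-1) + q) + 3n + 2.
Matching the n-coefficient: p = -2p + 3 ⇒ p = 1.
Matching constants: q = 2p - 2q + 2 ⇒ q = \frac{4}{3}.
General: g(n) = A·(-2)^n + n + \frac{4}{3}.
Apply g(0) = -8: A + \frac{4}{3} = -8 ⇒ A = - \frac{28}{3}.
So g(n) = - \frac{28 \left(-2\right)^{n}}{3} + n + \frac{4}{3}.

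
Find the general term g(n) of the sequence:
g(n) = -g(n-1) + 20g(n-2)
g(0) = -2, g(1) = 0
Characteristic equation: x² + x - 20 = 0, which factors as (x - (4))(x - (-5)) = 0.
Roots r₁ = 4, r₂ = -5 (distinct).
General solution: g(n) = A·(4)^n + B·(-5)^n.
From g(0) = -2: A + B = -2.
From g(1) = 0: 4A - 5B = 0.
Solving: A = - \frac{10}{9}, B = - \frac{8}{9}.
So g(n) = - \frac{8 \left(-5\right)^{n}}{9} - \frac{10 \cdot 4^{n}}{9}.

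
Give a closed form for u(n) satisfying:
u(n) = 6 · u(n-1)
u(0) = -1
Pure geometric recurrence with ratio 6.
By induction u(n) = u(0) · (6)^n = - 6^{n}.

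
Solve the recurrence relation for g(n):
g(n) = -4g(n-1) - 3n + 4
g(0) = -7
First-order linear with linear forcing.
Homogeneous solution: g_h(n) = A·(-4)^n.
Try particular g_p(n) = pn + q. Substituting:
  pn + q = -4(p(n-1) + q) - 3n + 4.
Matching the n-coefficient: p = -4p - 3 ⇒ p = - \frac{3}{5}.
Matching constants: q = 4p - 4q + 4 ⇒ q = \frac{8}{25}.
General: g(n) = A·(-4)^n - \frac{3 n}{5} + \frac{8}{25}.
Apply g(0) = -7: A + \frac{8}{25} = -7 ⇒ A = - \frac{183}{25}.
So g(n) = - \frac{183 \left(-4\right)^{n}}{25} - \frac{3 n}{5} + \frac{8}{25}.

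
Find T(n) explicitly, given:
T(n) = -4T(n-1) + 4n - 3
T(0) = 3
First-order linear with linear forcing.
Homogeneous solution: T_h(n) = A·(-4)^n.
Try particular T_p(n) = pn + q. Substituting:
  pn + q = -4(p(n-1) + q) + 4n - 3.
Matching the n-coefficient: p = -4p + 4 ⇒ p = \frac{4}{5}.
Matching constants: q = 4p - 4q - 3 ⇒ q = \frac{1}{25}.
General: T(n) = A·(-4)^n + \frac{4 n}{5} + \frac{1}{25}.
Apply T(0) = 3: A + \frac{1}{25} = 3 ⇒ A = \frac{74}{25}.
So T(n) = \frac{74 \left(-4\right)^{n}}{25} + \frac{4 n}{5} + \frac{1}{25}.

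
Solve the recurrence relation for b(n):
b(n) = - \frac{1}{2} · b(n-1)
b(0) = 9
Pure geometric recurrence with ratio - \frac{1}{2}.
By induction b(n) = b(0) · (- \frac{1}{2})^n = 9 \left(- \frac{1}{2}\right)^{n}.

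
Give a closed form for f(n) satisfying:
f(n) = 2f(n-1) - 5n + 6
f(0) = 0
First-order linear with linear forcing.
Homogeneous solution: f_h(n) = A·(2)^n.
Try particular f_p(n) = pn + q. Substituting:
  pn + q = 2(p(n-1) + q) - 5n + 6.
Matching the n-coefficient: p = 2p - 5 ⇒ p = 5.
Matching constants: q = -2p + 2q + 6 ⇒ q = 4.
General: f(n) = A·(2)^n + 5 n + 4.
Apply f(0) = 0: A + 4 = 0 ⇒ A = -4.
So f(n) = - 4 \cdot 2^{n} + 5 n + 4.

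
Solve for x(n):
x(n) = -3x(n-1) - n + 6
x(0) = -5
First-order linear with linear forcing.
Homogeneous solution: x_h(n) = A·(-3)^n.
Try particular x_p(n) = pn + q. Substituting:
  pn + q = -3(p(n-1) + q) - n + 6.
Matching the n-coefficient: p = -3p - 1 ⇒ p = - \frac{1}{4}.
Matching constants: q = 3p - 3q + 6 ⇒ q = \frac{21}{16}.
General: x(n) = A·(-3)^n - \frac{n}{4} + \frac{21}{16}.
Apply x(0) = -5: A + \frac{21}{16} = -5 ⇒ A = - \frac{101}{16}.
So x(n) = - \frac{101 \left(-3\right)^{n}}{16} - \frac{n}{4} + \frac{21}{16}.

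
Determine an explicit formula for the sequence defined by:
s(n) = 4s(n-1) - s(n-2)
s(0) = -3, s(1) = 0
Characteristic equation: x² - 4x + 1 = 0.
Discriminant Δ = (4)² + 4·(-1) = 12.
Roots r₁,₂ = (4 ± √12)/2, so r₁ = \sqrt{3} + 2, r₂ = 2 - \sqrt{3}.
General solution: s(n) = A·r₁^n + B·r₂^n.
From the initial conditions, A + B = -3 and r₁A + r₂B = 0.
Since r₁ - r₂ = √12: A = (0 - (-3)r₂)/√12 = - \frac{3}{2} + \sqrt{3}, and B = -3 - A = - \sqrt{3} - \frac{3}{2}.
So s(n) = \left(- \frac{3}{2} + \sqrt{3}\right)\left(\sqrt{3} + 2\right)^n + \left(- \sqrt{3} - \frac{3}{2}\right)\left(2 - \sqrt{3}\right)^n.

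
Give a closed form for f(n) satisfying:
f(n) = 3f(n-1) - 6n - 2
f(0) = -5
First-order linear with linear forcing.
Homogeneous solution: f_h(n) = A·(3)^n.
Try particular f_p(n) = pn + q. Substituting:
  pn + q = 3(p(n-1) + q) - 6n - 2.
Matching the n-coefficient: p = 3p - 6 ⇒ p = 3.
Matching constants: q = -3p + 3q - 2 ⇒ q = \frac{11}{2}.
General: f(n) = A·(3)^n + 3 n + \frac{11}{2}.
Apply f(0) = -5: A + \frac{11}{2} = -5 ⇒ A = - \frac{21}{2}.
So f(n) = - \frac{21 \cdot 3^{n}}{2} + 3 n + \frac{11}{2}.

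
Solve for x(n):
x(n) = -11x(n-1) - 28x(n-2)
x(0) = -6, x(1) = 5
Characteristic equation: x² + 11x + 28 = 0, which factors as (x - (-7))(x - (-4)) = 0.
Roots r₁ = -7, r₂ = -4 (distinct).
General solution: x(n) = A·(-7)^n + B·(-4)^n.
From x(0) = -6: A + B = -6.
From x(1) = 5: -7A - 4B = 5.
Solving: A = \frac{19}{3}, B = - \frac{37}{3}.
So x(n) = - \frac{37 \left(-4\right)^{n}}{3} + \frac{19 \left(-7\right)^{n}}{3}.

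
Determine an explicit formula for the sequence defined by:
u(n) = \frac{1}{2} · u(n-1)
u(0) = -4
Pure geometric recurrence with ratio \frac{1}{2}.
By induction u(n) = u(0) · (\frac{1}{2})^n = - 4 \cdot 2^{- n}.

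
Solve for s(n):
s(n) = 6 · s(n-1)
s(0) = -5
Pure geometric recurrence with ratio 6.
By induction s(n) = s(0) · (6)^n = - 5 \cdot 6^{n}.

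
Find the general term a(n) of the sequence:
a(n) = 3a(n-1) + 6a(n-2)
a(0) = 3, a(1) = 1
Characteristic equation: x² - 3x - 6 = 0.
Discriminant Δ = (3)² + 4·(6) = 33.
Roots r₁,₂ = (3 ± √33)/2, so r₁ = \frac{3}{2} + \frac{\sqrt{33}}{2}, r₂ = \frac{3}{2} - \frac{\sqrt{33}}{2}.
General solution: a(n) = A·r₁^n + B·r₂^n.
From the initial conditions, A + B = 3 and r₁A + r₂B = 1.
Since r₁ - r₂ = √33: A = (1 - (3)r₂)/√33 = \frac{3}{2} - \frac{7 \sqrt{33}}{66}, and B = 3 - A = \frac{7 \sqrt{33}}{66} + \frac{3}{2}.
So a(n) = \left(\frac{3}{2} - \frac{7 \sqrt{33}}{66}\right)\left(\frac{3}{2} + \frac{\sqrt{33}}{2}\right)^n + \left(\frac{7 \sqrt{33}}{66} + \frac{3}{2}\right)\left(\frac{3}{2} - \frac{\sqrt{33}}{2}\right)^n.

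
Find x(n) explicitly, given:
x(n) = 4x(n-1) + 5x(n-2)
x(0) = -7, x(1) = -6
Characteristic equation: x² - 4x - 5 = 0, which factors as (x - (5))(x - (-1)) = 0.
Roots r₁ = 5, r₂ = -1 (distinct).
General solution: x(n) = A·(5)^n + B·(-1)^n.
From x(0) = -7: A + B = -7.
From x(1) = -6: 5A - B = -6.
Solving: A = - \frac{13}{6}, B = - \frac{29}{6}.
So x(n) = - \frac{29 \left(-1\right)^{n}}{6} - \frac{13 \cdot 5^{n}}{6}.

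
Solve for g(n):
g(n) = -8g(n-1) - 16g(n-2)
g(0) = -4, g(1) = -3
Characteristic equation: x² + 8x + 16 = 0, which is (x - (-4))².
Repeated root r = -4.
General solution: g(n) = (A + Bn)·(-4)^n.
From g(0) = -4: A = -4.
From g(1) = -3: (A + B)·(-4) = -3 ⇒ B = \frac{19}{4}.
So g(n) = \left(\frac{19 n}{4} - 4\right) \cdot (-4)^n.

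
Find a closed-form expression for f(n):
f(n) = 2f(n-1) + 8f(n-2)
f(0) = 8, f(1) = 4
Characteristic equation: x² - 2x - 8 = 0, which factors as (x - (-2))(x - (4)) = 0.
Roots r₁ = -2, r₂ = 4 (distinct).
General solution: f(n) = A·(-2)^n + B·(4)^n.
From f(0) = 8: A + B = 8.
From f(1) = 4: -2A + 4B = 4.
Solving: A = \frac{14}{3}, B = \frac{10}{3}.
So f(n) = \frac{14 \left(-2\right)^{n}}{3} + \frac{10 \cdot 4^{n}}{3}.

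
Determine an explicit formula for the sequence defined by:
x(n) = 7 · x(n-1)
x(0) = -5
Pure geometric recurrence with ratio 7.
By induction x(n) = x(0) · (7)^n = - 5 \cdot 7^{n}.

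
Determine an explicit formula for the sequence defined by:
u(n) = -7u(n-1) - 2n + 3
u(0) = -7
First-order linear with linear forcing.
Homogeneous solution: u_h(n) = A·(-7)^n.
Try particular u_p(n) = pn + q. Substituting:
  pn + q = -7(p(n-1) + q) - 2n + 3.
Matching the n-coefficient: p = -7p - 2 ⇒ p = - \frac{1}{4}.
Matching constants: q = 7p - 7q + 3 ⇒ q = \frac{5}{32}.
General: u(n) = A·(-7)^n - \frac{n}{4} + \frac{5}{32}.
Apply u(0) = -7: A + \frac{5}{32} = -7 ⇒ A = - \frac{229}{32}.
So u(n) = - \frac{229 \left(-7\right)^{n}}{32} - \frac{n}{4} + \frac{5}{32}.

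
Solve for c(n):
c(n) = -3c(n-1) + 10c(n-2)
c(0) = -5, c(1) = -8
Characteristic equation: x² + 3x - 10 = 0, which factors as (x - (2))(x - (-5)) = 0.
Roots r₁ = 2, r₂ = -5 (distinct).
General solution: c(n) = A·(2)^n + B·(-5)^n.
From c(0) = -5: A + B = -5.
From c(1) = -8: 2A - 5B = -8.
Solving: A = - \frac{33}{7}, B = - \frac{2}{7}.
So c(n) = - \frac{2 \left(-5\right)^{n}}{7} - \frac{33 \cdot 2^{n}}{7}.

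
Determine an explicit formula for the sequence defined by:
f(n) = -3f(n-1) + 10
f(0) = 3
First-order linear non-homogeneous.
Homogeneous solution: f_h(n) = A·(-3)^n.
Try constant particular solution f_p = K: K = -3K + 10 ⇒ K = \frac{5}{2}.
General: f(n) = A·(-3)^n + \frac{5}{2}.
Apply f(0) = 3: A + \frac{5}{2} = 3 ⇒ A = \frac{1}{2}.
So f(n) = \frac{\left(-3\right)^{n}}{2} + \frac{5}{2}.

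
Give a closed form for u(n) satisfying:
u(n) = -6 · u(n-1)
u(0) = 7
Pure geometric recurrence with ratio -6.
By induction u(n) = u(0) · (-6)^n = 7 \left(-6\right)^{n}.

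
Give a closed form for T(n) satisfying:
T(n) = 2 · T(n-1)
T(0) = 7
Pure geometric recurrence with ratio 2.
By induction T(n) = T(0) · (2)^n = 7 \cdot 2^{n}.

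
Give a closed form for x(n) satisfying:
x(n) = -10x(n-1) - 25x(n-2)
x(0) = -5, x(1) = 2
Characteristic equation: x² + 10x + 25 = 0, which is (x - (-5))².
Repeated root r = -5.
General solution: x(n) = (A + Bn)·(-5)^n.
From x(0) = -5: A = -5.
From x(1) = 2: (A + B)·(-5) = 2 ⇒ B = \frac{23}{5}.
So x(n) = \left(\frac{23 n}{5} - 5\right) \cdot (-5)^n.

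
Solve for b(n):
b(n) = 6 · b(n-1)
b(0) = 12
Pure geometric recurrence with ratio 6.
By induction b(n) = b(0) · (6)^n = 12 \cdot 6^{n}.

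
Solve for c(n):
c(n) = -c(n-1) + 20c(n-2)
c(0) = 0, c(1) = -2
Characteristic equation: x² + x - 20 = 0, which factors as (x - (4))(x - (-5)) = 0.
Roots r₁ = 4, r₂ = -5 (distinct).
General solution: c(n) = A·(4)^n + B·(-5)^n.
From c(0) = 0: A + B = 0.
From c(1) = -2: 4A - 5B = -2.
Solving: A = - \frac{2}{9}, B = \frac{2}{9}.
So c(n) = \frac{2 \left(-5\right)^{n}}{9} - \frac{2 \cdot 4^{n}}{9}.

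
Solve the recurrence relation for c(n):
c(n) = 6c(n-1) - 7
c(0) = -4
First-order linear non-homogeneous.
Homogeneous solution: c_h(n) = A·(6)^n.
Try constant particular solution c_p = K: K = 6K - 7 ⇒ K = \frac{7}{5}.
General: c(n) = A·(6)^n + \frac{7}{5}.
Apply c(0) = -4: A + \frac{7}{5} = -4 ⇒ A = - \frac{27}{5}.
So c(n) = \frac{7}{5} - \frac{27 \cdot 6^{n}}{5}.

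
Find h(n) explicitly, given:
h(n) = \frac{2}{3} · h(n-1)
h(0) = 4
Pure geometric recurrence with ratio \frac{2}{3}.
By induction h(n) = h(0) · (\frac{2}{3})^n = 4 \left(\frac{2}{3}\right)^{n}.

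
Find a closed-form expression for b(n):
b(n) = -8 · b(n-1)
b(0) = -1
Pure geometric recurrence with ratio -8.
By induction b(n) = b(0) · (-8)^n = - \left(-8\right)^{n}.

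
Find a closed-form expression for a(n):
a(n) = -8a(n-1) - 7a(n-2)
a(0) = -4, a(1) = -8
Characteristic equation: x² + 8x + 7 = 0, which factors as (x - (-7))(x - (-1)) = 0.
Roots r₁ = -7, r₂ = -1 (distinct).
General solution: a(n) = A·(-7)^n + B·(-1)^n.
From a(0) = -4: A + B = -4.
From a(1) = -8: -7A - B = -8.
Solving: A = 2, B = -6.
So a(n) = - 6 \left(-1\right)^{n} + 2 \left(-7\right)^{n}.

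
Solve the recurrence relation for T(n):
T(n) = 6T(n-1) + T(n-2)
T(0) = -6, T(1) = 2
Characteristic equation: x² - 6x - 1 = 0.
Discriminant Δ = (6)² + 4·(1) = 40.
Roots r₁,₂ = (6 ± √40)/2, so r₁ = 3 + \sqrt{10}, r₂ = 3 - \sqrt{10}.
General solution: T(n) = A·r₁^n + B·r₂^n.
From the initial conditions, A + B = -6 and r₁A + r₂B = 2.
Since r₁ - r₂ = √40: A = (2 - (-6)r₂)/√40 = -3 + \sqrt{10}, and B = -6 - A = - \sqrt{10} - 3.
So T(n) = \left(-3 + \sqrt{10}\right)\left(3 + \sqrt{10}\right)^n + \left(- \sqrt{10} - 3\right)\left(3 - \sqrt{10}\right)^n.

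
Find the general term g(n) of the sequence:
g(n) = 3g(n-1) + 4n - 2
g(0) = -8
First-order linear with linear forcing.
Homogeneous solution: g_h(n) = A·(3)^n.
Try particular g_p(n) = pn + q. Substituting:
  pn + q = 3(p(n-1) + q) + 4n - 2.
Matching the n-coefficient: p = 3p + 4 ⇒ p = -2.
Matching constants: q = -3p + 3q - 2 ⇒ q = -2.
General: g(n) = A·(3)^n - 2 n - 2.
Apply g(0) = -8: A - 2 = -8 ⇒ A = -6.
So g(n) = - 6 \cdot 3^{n} - 2 n - 2.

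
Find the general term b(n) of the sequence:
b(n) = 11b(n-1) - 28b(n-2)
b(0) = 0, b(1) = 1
Characteristic equation: x² - 11x + 28 = 0, which factors as (x - (7))(x - (4)) = 0.
Roots r₁ = 7, r₂ = 4 (distinct).
General solution: b(n) = A·(7)^n + B·(4)^n.
From b(0) = 0: A + B = 0.
From b(1) = 1: 7A + 4B = 1.
Solving: A = \frac{1}{3}, B = - \frac{1}{3}.
So b(n) = - \frac{4^{n}}{3} + \frac{7^{n}}{3}.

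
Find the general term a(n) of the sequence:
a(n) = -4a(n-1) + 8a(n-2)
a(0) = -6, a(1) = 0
Characteristic equation: x² + 4x - 8 = 0.
Discriminant Δ = (-4)² + 4·(8) = 48.
Roots r₁,₂ = (-4 ± √48)/2, so r₁ = -2 + 2 \sqrt{3}, r₂ = - 2 \sqrt{3} - 2.
General solution: a(n) = A·r₁^n + B·r₂^n.
From the initial conditions, A + B = -6 and r₁A + r₂B = 0.
Since r₁ - r₂ = √48: A = (0 - (-6)r₂)/√48 = -3 - \sqrt{3}, and B = -6 - A = -3 + \sqrt{3}.
So a(n) = \left(-3 - \sqrt{3}\right)\left(-2 + 2 \sqrt{3}\right)^n + \left(-3 + \sqrt{3}\right)\left(- 2 \sqrt{3} - 2\right)^n.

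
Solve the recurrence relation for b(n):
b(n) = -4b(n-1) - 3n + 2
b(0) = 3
First-order linear with linear forcing.
Homogeneous solution: b_h(n) = A·(-4)^n.
Try particular b_p(n) = pn + q. Substituting:
  pn + q = -4(p(n-1) + q) - 3n + 2.
Matching the n-coefficient: p = -4p - 3 ⇒ p = - \frac{3}{5}.
Matching constants: q = 4p - 4q + 2 ⇒ q = - \frac{2}{25}.
General: b(n) = A·(-4)^n - \frac{3 n}{5} - \frac{2}{25}.
Apply b(0) = 3: A - \frac{2}{25} = 3 ⇒ A = \frac{77}{25}.
So b(n) = \frac{77 \left(-4\right)^{n}}{25} - \frac{3 n}{5} - \frac{2}{25}.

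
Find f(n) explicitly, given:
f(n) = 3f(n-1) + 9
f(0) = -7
First-order linear non-homogeneous.
Homogeneous solution: f_h(n) = A·(3)^n.
Try constant particular solution f_p = K: K = 3K + 9 ⇒ K = - \frac{9}{2}.
General: f(n) = A·(3)^n - \frac{9}{2}.
Apply f(0) = -7: A - \frac{9}{2} = -7 ⇒ A = - \frac{5}{2}.
So f(n) = - \frac{5 \cdot 3^{n}}{2} - \frac{9}{2}.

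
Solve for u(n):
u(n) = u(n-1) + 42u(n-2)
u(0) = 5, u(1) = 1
Characteristic equation: x² - x - 42 = 0, which factors as (x - (7))(x - (-6)) = 0.
Roots r₁ = 7, r₂ = -6 (distinct).
General solution: u(n) = A·(7)^n + B·(-6)^n.
From u(0) = 5: A + B = 5.
From u(1) = 1: 7A - 6B = 1.
Solving: A = \frac{31}{13}, B = \frac{34}{13}.
So u(n) = \frac{34 \left(-6\right)^{n}}{13} + \frac{31 \cdot 7^{n}}{13}.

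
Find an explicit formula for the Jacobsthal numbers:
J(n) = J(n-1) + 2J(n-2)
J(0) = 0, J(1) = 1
This is the Jacobsthal sequence.
Characteristic equation: x² - x - 2 = 0; roots r₁ = 2, r₂ = -1.
General: J(n) = A·r₁^n + B·r₂^n. Solving with J(0)=0, J(1)=1 gives A = \frac{1}{3}, B = - \frac{1}{3}.
So J(n) = - \frac{\left(-1\right)^{n}}{3} + \frac{2^{n}}{3}.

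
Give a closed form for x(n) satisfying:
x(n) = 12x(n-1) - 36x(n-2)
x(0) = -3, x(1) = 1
Characteristic equation: x² - 12x + 36 = 0, which is (x - (6))².
Repeated root r = 6.
General solution: x(n) = (A + Bn)·(6)^n.
From x(0) = -3: A = -3.
From x(1) = 1: (A + B)·(6) = 1 ⇒ B = \frac{19}{6}.
So x(n) = \left(\frac{19 n}{6} - 3\right) \cdot (6)^n.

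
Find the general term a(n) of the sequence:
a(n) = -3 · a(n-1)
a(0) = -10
Pure geometric recurrence with ratio -3.
By induction a(n) = a(0) · (-3)^n = - 10 \left(-3\right)^{n}.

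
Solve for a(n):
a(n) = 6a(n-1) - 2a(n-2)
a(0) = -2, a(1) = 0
Characteristic equation: x² - 6x + 2 = 0.
Discriminant Δ = (6)² + 4·(-2) = 28.
Roots r₁,₂ = (6 ± √28)/2, so r₁ = \sqrt{7} + 3, r₂ = 3 - \sqrt{7}.
General solution: a(n) = A·r₁^n + B·r₂^n.
From the initial conditions, A + B = -2 and r₁A + r₂B = 0.
Since r₁ - r₂ = √28: A = (0 - (-2)r₂)/√28 = -1 + \frac{3 \sqrt{7}}{7}, and B = -2 - A = - \frac{3 \sqrt{7}}{7} - 1.
So a(n) = \left(-1 + \frac{3 \sqrt{7}}{7}\right)\left(\sqrt{7} + 3\right)^n + \left(- \frac{3 \sqrt{7}}{7} - 1\right)\left(3 - \sqrt{7}\right)^n.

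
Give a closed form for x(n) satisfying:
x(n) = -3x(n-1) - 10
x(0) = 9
First-order linear non-homogeneous.
Homogeneous solution: x_h(n) = A·(-3)^n.
Try constant particular solution x_p = K: K = -3K - 10 ⇒ K = - \frac{5}{2}.
General: x(n) = A·(-3)^n - \frac{5}{2}.
Apply x(0) = 9: A - \frac{5}{2} = 9 ⇒ A = \frac{23}{2}.
So x(n) = \frac{23 \left(-3\right)^{n}}{2} - \frac{5}{2}.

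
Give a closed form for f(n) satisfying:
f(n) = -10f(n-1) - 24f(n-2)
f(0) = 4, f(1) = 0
Characteristic equation: x² + 10x + 24 = 0, which factors as (x - (-6))(x - (-4)) = 0.
Roots r₁ = -6, r₂ = -4 (distinct).
General solution: f(n) = A·(-6)^n + B·(-4)^n.
From f(0) = 4: A + B = 4.
From f(1) = 0: -6A - 4B = 0.
Solving: A = -8, B = 12.
So f(n) = 12 \left(-4\right)^{n} - 8 \left(-6\right)^{n}.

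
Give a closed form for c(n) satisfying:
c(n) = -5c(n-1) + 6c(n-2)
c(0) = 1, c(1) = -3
Characteristic equation: x² + 5x - 6 = 0, which factors as (x - (-6))(x - (1)) = 0.
Roots r₁ = -6, r₂ = 1 (distinct).
General solution: c(n) = A·(-6)^n + B·(1)^n.
From c(0) = 1: A + B = 1.
From c(1) = -3: -6A + B = -3.
Solving: A = \frac{4}{7}, B = \frac{3}{7}.
So c(n) = \frac{4 \left(-6\right)^{n}}{7} + \frac{3}{7}.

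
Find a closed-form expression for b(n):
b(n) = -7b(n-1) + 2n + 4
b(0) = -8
First-order linear with linear forcing.
Homogeneous solution: b_h(n) = A·(-7)^n.
Try particular b_p(n) = pn + q. Substituting:
  pn + q = -7(p(n-1) + q) + 2n + 4.
Matching the n-coefficient: p = -7p + 2 ⇒ p = \frac{1}{4}.
Matching constants: q = 7p - 7q + 4 ⇒ q = \frac{23}{32}.
General: b(n) = A·(-7)^n + \frac{n}{4} + \frac{23}{32}.
Apply b(0) = -8: A + \frac{23}{32} = -8 ⇒ A = - \frac{279}{32}.
So b(n) = - \frac{279 \left(-7\right)^{n}}{32} + \frac{n}{4} + \frac{23}{32}.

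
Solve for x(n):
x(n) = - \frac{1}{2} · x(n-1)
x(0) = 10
Pure geometric recurrence with ratio - \frac{1}{2}.
By induction x(n) = x(0) · (- \frac{1}{2})^n = 10 \left(- \frac{1}{2}\right)^{n}.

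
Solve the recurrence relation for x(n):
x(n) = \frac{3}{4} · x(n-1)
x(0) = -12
Pure geometric recurrence with ratio \frac{3}{4}.
By induction x(n) = x(0) · (\frac{3}{4})^n = - 12 \left(\frac{3}{4}\right)^{n}.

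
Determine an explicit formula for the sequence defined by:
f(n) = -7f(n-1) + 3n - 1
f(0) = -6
First-order linear with linear forcing.
Homogeneous solution: f_h(n) = A·(-7)^n.
Try particular f_p(n) = pn + q. Substituting:
  pn + q = -7(p(n-1) + q) + 3n - 1.
Matching the n-coefficient: p = -7p + 3 ⇒ p = \frac{3}{8}.
Matching constants: q = 7p - 7q - 1 ⇒ q = \frac{13}{64}.
General: f(n) = A·(-7)^n + \frac{3 n}{8} + \frac{13}{64}.
Apply f(0) = -6: A + \frac{13}{64} = -6 ⇒ A = - \frac{397}{64}.
So f(n) = - \frac{397 \left(-7\right)^{n}}{64} + \frac{3 n}{8} + \frac{13}{64}.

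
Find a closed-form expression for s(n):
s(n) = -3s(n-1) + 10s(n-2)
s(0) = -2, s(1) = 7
Characteristic equation: x² + 3x - 10 = 0, which factors as (x - (-5))(x - (2)) = 0.
Roots r₁ = -5, r₂ = 2 (distinct).
General solution: s(n) = A·(-5)^n + B·(2)^n.
From s(0) = -2: A + B = -2.
From s(1) = 7: -5A + 2B = 7.
Solving: A = - \frac{11}{7}, B = - \frac{3}{7}.
So s(n) = - \frac{11 \left(-5\right)^{n}}{7} - \frac{3 \cdot 2^{n}}{7}.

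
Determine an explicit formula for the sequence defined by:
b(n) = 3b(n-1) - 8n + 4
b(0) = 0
First-order linear with linear forcing.
Homogeneous solution: b_h(n) = A·(3)^n.
Try particular b_p(n) = pn + q. Substituting:
  pn + q = 3(p(n-1) + q) - 8n + 4.
Matching the n-coefficient: p = 3p - 8 ⇒ p = 4.
Matching constants: q = -3p + 3q + 4 ⇒ q = 4.
General: b(n) = A·(3)^n + 4 n + 4.
Apply b(0) = 0: A + 4 = 0 ⇒ A = -4.
So b(n) = - 4 \cdot 3^{n} + 4 n + 4.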